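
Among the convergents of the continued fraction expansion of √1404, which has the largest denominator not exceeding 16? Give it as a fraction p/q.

562/15

√1404 = [37; 2, 7, 1, 4, 1, 7, 2, 74, …] (period length 8).
Convergents:
  p_0/q_0 = 37/1
  p_1/q_1 = 75/2
  p_2/q_2 = 562/15
  p_3/q_3 = 637/17
q_2 = 15 ≤ 16 < 17 = q_3, so the answer is 562/15.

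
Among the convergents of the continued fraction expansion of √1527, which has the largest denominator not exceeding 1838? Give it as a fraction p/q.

√1527 = [39; 13, 78, …] (period length 2).
Convergents:
  p_0/q_0 = 39/1
  p_1/q_1 = 508/13
  p_2/q_2 = 39663/1015
  p_3/q_3 = 516127/13208
q_2 = 1015 ≤ 1838 < 13208 = q_3, so the answer is 39663/1015.

39663/1015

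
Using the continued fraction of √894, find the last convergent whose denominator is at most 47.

√894 = [29; 1, 8, 1, 58, …] (period length 4).
Convergents:
  p_0/q_0 = 29/1
  p_1/q_1 = 30/1
  p_2/q_2 = 269/9
  p_3/q_3 = 299/10
  p_4/q_4 = 17611/589
q_3 = 10 ≤ 47 < 589 = q_4, so the answer is 299/10.

299/10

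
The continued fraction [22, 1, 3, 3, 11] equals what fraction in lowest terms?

Using pₖ = aₖpₖ₋₁ + pₖ₋₂ and qₖ = aₖqₖ₋₁ + qₖ₋₂:
  k=0: a=22, p=22, q=1
  k=1: a=1, p=23, q=1
  k=2: a=3, p=91, q=4
  k=3: a=3, p=296, q=13
  k=4: a=11, p=3347, q=147

3347/147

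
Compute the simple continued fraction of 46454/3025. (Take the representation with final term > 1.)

[15; 2, 1, 4, 11, 6, 3]

46454 = 15*3025 + 1079
3025 = 2*1079 + 867
1079 = 1*867 + 212
867 = 4*212 + 19
212 = 11*19 + 3
19 = 6*3 + 1
3 = 3*1 + 0  (stop)
So 46454/3025 = [15; 2, 1, 4, 11, 6, 3].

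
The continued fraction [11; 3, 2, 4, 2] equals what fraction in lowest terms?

Using pₖ = aₖpₖ₋₁ + pₖ₋₂ and qₖ = aₖqₖ₋₁ + qₖ₋₂:
  k=0: a=11, p=11, q=1
  k=1: a=3, p=34, q=3
  k=2: a=2, p=79, q=7
  k=3: a=4, p=350, q=31
  k=4: a=2, p=779, q=69

779/69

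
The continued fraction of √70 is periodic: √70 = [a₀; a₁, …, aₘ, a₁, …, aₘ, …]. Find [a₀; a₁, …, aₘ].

a₀ = ⌊√70⌋ = 8.
With m₀=0, d₀=1 and mₖ₊₁ = dₖaₖ − mₖ, dₖ₊₁ = (n − mₖ₊₁²)/dₖ, aₖ₊₁ = ⌊(a₀+mₖ₊₁)/dₖ₊₁⌋:
  k=1: m=8, d=6, a=2
  k=2: m=4, d=9, a=1
  k=3: m=5, d=5, a=2
  k=4: m=5, d=9, a=1
  k=5: m=4, d=6, a=2
  k=6: m=8, d=1, a=16
d=1 and a=2a₀=16 at k=6, so the next step gives (m, d) = (8, 6) again — its k=1 value — and the period has length 6.

[8; 2, 1, 2, 1, 2, 16]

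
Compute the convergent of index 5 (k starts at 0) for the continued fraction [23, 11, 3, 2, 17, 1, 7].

33617/1456

Using pₖ = aₖpₖ₋₁ + pₖ₋₂, qₖ = aₖqₖ₋₁ + qₖ₋₂ (with p₋₁=1, p₋₂=0, q₋₁=0, q₋₂=1):
  k=0: a=23, p=23, q=1
  k=1: a=11, p=254, q=11
  k=2: a=3, p=785, q=34
  k=3: a=2, p=1824, q=79
  k=4: a=17, p=31793, q=1377
  k=5: a=1, p=33617, q=1456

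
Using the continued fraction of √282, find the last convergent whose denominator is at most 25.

403/24

√282 = [16; 1, 3, 1, 4, 1, 3, 1, 32, …] (period length 8).
Convergents:
  p_0/q_0 = 16/1
  p_1/q_1 = 17/1
  p_2/q_2 = 67/4
  p_3/q_3 = 84/5
  p_4/q_4 = 403/24
  p_5/q_5 = 487/29
q_4 = 24 ≤ 25 < 29 = q_5, so the answer is 403/24.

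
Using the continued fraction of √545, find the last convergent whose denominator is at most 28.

√545 = [23; 2, 1, 8, 1, 2, 46, …] (period length 6).
Convergents:
  p_0/q_0 = 23/1
  p_1/q_1 = 47/2
  p_2/q_2 = 70/3
  p_3/q_3 = 607/26
  p_4/q_4 = 677/29
q_3 = 26 ≤ 28 < 29 = q_4, so the answer is 607/26.

607/26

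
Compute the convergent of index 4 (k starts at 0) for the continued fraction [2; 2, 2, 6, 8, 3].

628/261

Using pₖ = aₖpₖ₋₁ + pₖ₋₂, qₖ = aₖqₖ₋₁ + qₖ₋₂ (with p₋₁=1, p₋₂=0, q₋₁=0, q₋₂=1):
  k=0: a=2, p=2, q=1
  k=1: a=2, p=5, q=2
  k=2: a=2, p=12, q=5
  k=3: a=6, p=77, q=32
  k=4: a=8, p=628, q=261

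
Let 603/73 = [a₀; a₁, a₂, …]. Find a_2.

603 = 8·73 + 19   →  a_0 = 8
73 = 3·19 + 16   →  a_1 = 3
19 = 1·16 + 3   →  a_2 = 1

1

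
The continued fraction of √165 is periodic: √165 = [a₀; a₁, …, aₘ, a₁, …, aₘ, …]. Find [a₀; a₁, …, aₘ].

[12; 1, 5, 2, 5, 1, 24]

a₀ = ⌊√165⌋ = 12.
With m₀=0, d₀=1 and mₖ₊₁ = dₖaₖ − mₖ, dₖ₊₁ = (n − mₖ₊₁²)/dₖ, aₖ₊₁ = ⌊(a₀+mₖ₊₁)/dₖ₊₁⌋:
  k=1: m=12, d=21, a=1
  k=2: m=9, d=4, a=5
  k=3: m=11, d=11, a=2
  k=4: m=11, d=4, a=5
  k=5: m=9, d=21, a=1
  k=6: m=12, d=1, a=24
d=1 and a=2a₀=24 at k=6, so the next step gives (m, d) = (12, 21) again — its k=1 value — and the period has length 6.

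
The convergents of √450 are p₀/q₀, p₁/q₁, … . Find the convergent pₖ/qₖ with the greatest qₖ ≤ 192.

√450 = [21; 4, 1, 2, 4, 2, 1, 4, 42, …] (period length 8).
Convergents:
  p_0/q_0 = 21/1
  p_1/q_1 = 85/4
  p_2/q_2 = 106/5
  p_3/q_3 = 297/14
  p_4/q_4 = 1294/61
  p_5/q_5 = 2885/136
  p_6/q_6 = 4179/197
q_5 = 136 ≤ 192 < 197 = q_6, so the answer is 2885/136.

2885/136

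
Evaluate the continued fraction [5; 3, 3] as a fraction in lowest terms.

53/10

Using pₖ = aₖpₖ₋₁ + pₖ₋₂ and qₖ = aₖqₖ₋₁ + qₖ₋₂:
  k=0: a=5, p=5, q=1
  k=1: a=3, p=16, q=3
  k=2: a=3, p=53, q=10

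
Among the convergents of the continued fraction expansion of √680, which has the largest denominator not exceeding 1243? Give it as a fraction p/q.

17654/677

√680 = [26; 13, 52, …] (period length 2).
Convergents:
  p_0/q_0 = 26/1
  p_1/q_1 = 339/13
  p_2/q_2 = 17654/677
  p_3/q_3 = 229841/8814
q_2 = 677 ≤ 1243 < 8814 = q_3, so the answer is 17654/677.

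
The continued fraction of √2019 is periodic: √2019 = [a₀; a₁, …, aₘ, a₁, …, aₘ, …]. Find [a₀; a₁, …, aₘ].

[44; 1, 13, 1, 88]

a₀ = ⌊√2019⌋ = 44.
With m₀=0, d₀=1 and mₖ₊₁ = dₖaₖ − mₖ, dₖ₊₁ = (n − mₖ₊₁²)/dₖ, aₖ₊₁ = ⌊(a₀+mₖ₊₁)/dₖ₊₁⌋:
  k=1: m=44, d=83, a=1
  k=2: m=39, d=6, a=13
  k=3: m=39, d=83, a=1
  k=4: m=44, d=1, a=88
d=1 and a=2a₀=88 at k=4, so the next step gives (m, d) = (44, 83) again — its k=1 value — and the period has length 4.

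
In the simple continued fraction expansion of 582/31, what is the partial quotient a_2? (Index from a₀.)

582 = 18·31 + 24   →  a_0 = 18
31 = 1·24 + 7   →  a_1 = 1
24 = 3·7 + 3   →  a_2 = 3

3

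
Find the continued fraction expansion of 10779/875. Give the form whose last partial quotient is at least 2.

10779 = 12*875 + 279
875 = 3*279 + 38
279 = 7*38 + 13
38 = 2*13 + 12
13 = 1*12 + 1
12 = 12*1 + 0  (stop)
So 10779/875 = [12; 3, 7, 2, 1, 12].

[12; 3, 7, 2, 1, 12]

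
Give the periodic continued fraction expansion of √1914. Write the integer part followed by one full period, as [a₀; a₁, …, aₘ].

[43; 1, 2, 1, 86]

a₀ = ⌊√1914⌋ = 43.
With m₀=0, d₀=1 and mₖ₊₁ = dₖaₖ − mₖ, dₖ₊₁ = (n − mₖ₊₁²)/dₖ, aₖ₊₁ = ⌊(a₀+mₖ₊₁)/dₖ₊₁⌋:
  k=1: m=43, d=65, a=1
  k=2: m=22, d=22, a=2
  k=3: m=22, d=65, a=1
  k=4: m=43, d=1, a=86
d=1 and a=2a₀=86 at k=4, so the next step gives (m, d) = (43, 65) again — its k=1 value — and the period has length 4.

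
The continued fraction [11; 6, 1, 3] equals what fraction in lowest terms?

301/27

Fold from the inside: start with 3/1.
  1 + 1/3 = 4/3
  6 + 3/4 = 27/4
  11 + 4/27 = 301/27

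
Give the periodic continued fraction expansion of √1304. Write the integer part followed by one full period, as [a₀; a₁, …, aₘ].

a₀ = ⌊√1304⌋ = 36.
With m₀=0, d₀=1 and mₖ₊₁ = dₖaₖ − mₖ, dₖ₊₁ = (n − mₖ₊₁²)/dₖ, aₖ₊₁ = ⌊(a₀+mₖ₊₁)/dₖ₊₁⌋:
  k=1: m=36, d=8, a=9
  k=2: m=36, d=1, a=72
d=1 and a=2a₀=72 at k=2, so the next step gives (m, d) = (36, 8) again — its k=1 value — and the period has length 2.

[36; 9, 72]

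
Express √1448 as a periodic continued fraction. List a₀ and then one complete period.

a₀ = ⌊√1448⌋ = 38.
With m₀=0, d₀=1 and mₖ₊₁ = dₖaₖ − mₖ, dₖ₊₁ = (n − mₖ₊₁²)/dₖ, aₖ₊₁ = ⌊(a₀+mₖ₊₁)/dₖ₊₁⌋:
  k=1: m=38, d=4, a=19
  k=2: m=38, d=1, a=76
d=1 and a=2a₀=76 at k=2, so the next step gives (m, d) = (38, 4) again — its k=1 value — and the period has length 2.

[38; 19, 76]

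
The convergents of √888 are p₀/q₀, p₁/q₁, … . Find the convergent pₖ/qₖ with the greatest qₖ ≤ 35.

√888 = [29; 1, 3, 1, 58, …] (period length 4).
Convergents:
  p_0/q_0 = 29/1
  p_1/q_1 = 30/1
  p_2/q_2 = 119/4
  p_3/q_3 = 149/5
  p_4/q_4 = 8761/294
q_3 = 5 ≤ 35 < 294 = q_4, so the answer is 149/5.

149/5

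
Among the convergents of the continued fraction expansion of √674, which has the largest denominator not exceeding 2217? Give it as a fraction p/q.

35074/1351

√674 = [25; 1, 24, 1, 50, …] (period length 4).
Convergents:
  p_0/q_0 = 25/1
  p_1/q_1 = 26/1
  p_2/q_2 = 649/25
  p_3/q_3 = 675/26
  p_4/q_4 = 34399/1325
  p_5/q_5 = 35074/1351
  p_6/q_6 = 876175/33749
q_5 = 1351 ≤ 2217 < 33749 = q_6, so the answer is 35074/1351.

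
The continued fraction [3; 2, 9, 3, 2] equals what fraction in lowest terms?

Using pₖ = aₖpₖ₋₁ + pₖ₋₂ and qₖ = aₖqₖ₋₁ + qₖ₋₂:
  k=0: a=3, p=3, q=1
  k=1: a=2, p=7, q=2
  k=2: a=9, p=66, q=19
  k=3: a=3, p=205, q=59
  k=4: a=2, p=476, q=137

476/137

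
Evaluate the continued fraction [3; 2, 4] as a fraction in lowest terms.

Fold from the inside: start with 4/1.
  2 + 1/4 = 9/4
  3 + 4/9 = 31/9

31/9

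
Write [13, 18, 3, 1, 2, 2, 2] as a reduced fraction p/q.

Using pₖ = aₖpₖ₋₁ + pₖ₋₂ and qₖ = aₖqₖ₋₁ + qₖ₋₂:
  k=0: a=13, p=13, q=1
  k=1: a=18, p=235, q=18
  k=2: a=3, p=718, q=55
  k=3: a=1, p=953, q=73
  k=4: a=2, p=2624, q=201
  k=5: a=2, p=6201, q=475
  k=6: a=2, p=15026, q=1151

15026/1151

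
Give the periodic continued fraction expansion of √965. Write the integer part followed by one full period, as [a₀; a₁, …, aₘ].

[31; 15, 1, 1, 15, 62]

a₀ = ⌊√965⌋ = 31.
With m₀=0, d₀=1 and mₖ₊₁ = dₖaₖ − mₖ, dₖ₊₁ = (n − mₖ₊₁²)/dₖ, aₖ₊₁ = ⌊(a₀+mₖ₊₁)/dₖ₊₁⌋:
  k=1: m=31, d=4, a=15
  k=2: m=29, d=31, a=1
  k=3: m=2, d=31, a=1
  k=4: m=29, d=4, a=15
  k=5: m=31, d=1, a=62
d=1 and a=2a₀=62 at k=5, so the next step gives (m, d) = (31, 4) again — its k=1 value — and the period has length 5.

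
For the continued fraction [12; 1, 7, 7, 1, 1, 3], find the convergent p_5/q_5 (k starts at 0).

Using pₖ = aₖpₖ₋₁ + pₖ₋₂, qₖ = aₖqₖ₋₁ + qₖ₋₂ (with p₋₁=1, p₋₂=0, q₋₁=0, q₋₂=1):
  k=0: a=12, p=12, q=1
  k=1: a=1, p=13, q=1
  k=2: a=7, p=103, q=8
  k=3: a=7, p=734, q=57
  k=4: a=1, p=837, q=65
  k=5: a=1, p=1571, q=122

1571/122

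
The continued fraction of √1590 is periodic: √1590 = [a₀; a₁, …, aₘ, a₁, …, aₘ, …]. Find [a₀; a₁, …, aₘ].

a₀ = ⌊√1590⌋ = 39.
With m₀=0, d₀=1 and mₖ₊₁ = dₖaₖ − mₖ, dₖ₊₁ = (n − mₖ₊₁²)/dₖ, aₖ₊₁ = ⌊(a₀+mₖ₊₁)/dₖ₊₁⌋:
  k=1: m=39, d=69, a=1
  k=2: m=30, d=10, a=6
  k=3: m=30, d=69, a=1
  k=4: m=39, d=1, a=78
d=1 and a=2a₀=78 at k=4, so the next step gives (m, d) = (39, 69) again — its k=1 value — and the period has length 4.

[39; 1, 6, 1, 78]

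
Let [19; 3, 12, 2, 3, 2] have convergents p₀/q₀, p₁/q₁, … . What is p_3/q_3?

Using pₖ = aₖpₖ₋₁ + pₖ₋₂, qₖ = aₖqₖ₋₁ + qₖ₋₂ (with p₋₁=1, p₋₂=0, q₋₁=0, q₋₂=1):
  k=0: a=19, p=19, q=1
  k=1: a=3, p=58, q=3
  k=2: a=12, p=715, q=37
  k=3: a=2, p=1488, q=77

1488/77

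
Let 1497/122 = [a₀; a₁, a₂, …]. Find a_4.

3

1497 = 12·122 + 33   →  a_0 = 12
122 = 3·33 + 23   →  a_1 = 3
33 = 1·23 + 10   →  a_2 = 1
23 = 2·10 + 3   →  a_3 = 2
10 = 3·3 + 1   →  a_4 = 3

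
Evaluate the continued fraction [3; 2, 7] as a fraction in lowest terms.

Fold from the inside: start with 7/1.
  2 + 1/7 = 15/7
  3 + 7/15 = 52/15

52/15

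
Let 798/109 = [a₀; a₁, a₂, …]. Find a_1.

798 = 7·109 + 35   →  a_0 = 7
109 = 3·35 + 4   →  a_1 = 3

3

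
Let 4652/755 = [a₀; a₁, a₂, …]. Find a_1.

6

4652 = 6·755 + 122   →  a_0 = 6
755 = 6·122 + 23   →  a_1 = 6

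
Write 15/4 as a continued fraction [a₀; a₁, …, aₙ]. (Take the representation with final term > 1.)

15 = 3·4 + 3
4 = 1·3 + 1
3 = 3·1 + 0  (stop)
So 15/4 = [3; 1, 3].

[3; 1, 3]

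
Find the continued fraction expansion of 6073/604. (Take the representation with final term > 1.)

6073 = 10*604 + 33
604 = 18*33 + 10
33 = 3*10 + 3
10 = 3*3 + 1
3 = 3*1 + 0  (stop)
So 6073/604 = [10; 18, 3, 3, 3].

[10; 18, 3, 3, 3]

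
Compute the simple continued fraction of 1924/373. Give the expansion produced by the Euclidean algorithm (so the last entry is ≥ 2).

1924 = 5·373 + 59
373 = 6·59 + 19
59 = 3·19 + 2
19 = 9·2 + 1
2 = 2·1 + 0  (stop)
So 1924/373 = [5; 6, 3, 9, 2].

[5; 6, 3, 9, 2]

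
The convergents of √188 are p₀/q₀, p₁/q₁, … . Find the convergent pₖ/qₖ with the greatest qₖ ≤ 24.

96/7

√188 = [13; 1, 2, 2, 6, 2, 2, 1, 26, …] (period length 8).
Convergents:
  p_0/q_0 = 13/1
  p_1/q_1 = 14/1
  p_2/q_2 = 41/3
  p_3/q_3 = 96/7
  p_4/q_4 = 617/45
q_3 = 7 ≤ 24 < 45 = q_4, so the answer is 96/7.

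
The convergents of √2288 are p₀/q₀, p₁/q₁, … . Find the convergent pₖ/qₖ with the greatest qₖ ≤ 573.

√2288 = [47; 1, 4, 1, 94, …] (period length 4).
Convergents:
  p_0/q_0 = 47/1
  p_1/q_1 = 48/1
  p_2/q_2 = 239/5
  p_3/q_3 = 287/6
  p_4/q_4 = 27217/569
  p_5/q_5 = 27504/575
q_4 = 569 ≤ 573 < 575 = q_5, so the answer is 27217/569.

27217/569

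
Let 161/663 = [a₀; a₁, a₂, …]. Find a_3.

2

161 = 0·663 + 161   →  a_0 = 0
663 = 4·161 + 19   →  a_1 = 4
161 = 8·19 + 9   →  a_2 = 8
19 = 2·9 + 1   →  a_3 = 2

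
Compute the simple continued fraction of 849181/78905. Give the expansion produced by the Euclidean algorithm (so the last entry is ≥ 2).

[10; 1, 3, 4, 1, 13, 18, 15]

849181 = 10·78905 + 60131
78905 = 1·60131 + 18774
60131 = 3·18774 + 3809
18774 = 4·3809 + 3538
3809 = 1·3538 + 271
3538 = 13·271 + 15
271 = 18·15 + 1
15 = 15·1 + 0  (stop)
So 849181/78905 = [10; 1, 3, 4, 1, 13, 18, 15].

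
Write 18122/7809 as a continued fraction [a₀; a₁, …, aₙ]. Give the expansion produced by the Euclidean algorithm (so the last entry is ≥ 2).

[2; 3, 8, 2, 3, 8, 5]

18122 = 2×7809 + 2504
7809 = 3×2504 + 297
2504 = 8×297 + 128
297 = 2×128 + 41
128 = 3×41 + 5
41 = 8×5 + 1
5 = 5×1 + 0  (stop)
So 18122/7809 = [2; 3, 8, 2, 3, 8, 5].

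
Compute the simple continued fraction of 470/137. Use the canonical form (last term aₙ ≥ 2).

[3; 2, 3, 9, 2]

470 = 3*137 + 59
137 = 2*59 + 19
59 = 3*19 + 2
19 = 9*2 + 1
2 = 2*1 + 0  (stop)
So 470/137 = [3; 2, 3, 9, 2].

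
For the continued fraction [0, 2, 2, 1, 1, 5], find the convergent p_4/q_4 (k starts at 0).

Using pₖ = aₖpₖ₋₁ + pₖ₋₂, qₖ = aₖqₖ₋₁ + qₖ₋₂ (with p₋₁=1, p₋₂=0, q₋₁=0, q₋₂=1):
  k=0: a=0, p=0, q=1
  k=1: a=2, p=1, q=2
  k=2: a=2, p=2, q=5
  k=3: a=1, p=3, q=7
  k=4: a=1, p=5, q=12

5/12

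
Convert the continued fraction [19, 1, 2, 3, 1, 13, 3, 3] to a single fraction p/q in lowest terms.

Using pₖ = aₖpₖ₋₁ + pₖ₋₂ and qₖ = aₖqₖ₋₁ + qₖ₋₂:
  k=0: a=19, p=19, q=1
  k=1: a=1, p=20, q=1
  k=2: a=2, p=59, q=3
  k=3: a=3, p=197, q=10
  k=4: a=1, p=256, q=13
  k=5: a=13, p=3525, q=179
  k=6: a=3, p=10831, q=550
  k=7: a=3, p=36018, q=1829

36018/1829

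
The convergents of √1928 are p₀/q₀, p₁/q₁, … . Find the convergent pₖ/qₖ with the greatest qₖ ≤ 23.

√1928 = [43; 1, 9, 1, 86, …] (period length 4).
Convergents:
  p_0/q_0 = 43/1
  p_1/q_1 = 44/1
  p_2/q_2 = 439/10
  p_3/q_3 = 483/11
  p_4/q_4 = 41977/956
q_3 = 11 ≤ 23 < 956 = q_4, so the answer is 483/11.

483/11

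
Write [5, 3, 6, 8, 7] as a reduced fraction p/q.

5869/1104

Fold from the inside: start with 7/1.
  8 + 1/7 = 57/7
  6 + 7/57 = 349/57
  3 + 57/349 = 1104/349
  5 + 349/1104 = 5869/1104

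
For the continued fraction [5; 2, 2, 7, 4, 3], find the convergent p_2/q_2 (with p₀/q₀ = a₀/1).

Using pₖ = aₖpₖ₋₁ + pₖ₋₂, qₖ = aₖqₖ₋₁ + qₖ₋₂ (with p₋₁=1, p₋₂=0, q₋₁=0, q₋₂=1):
  k=0: a=5, p=5, q=1
  k=1: a=2, p=11, q=2
  k=2: a=2, p=27, q=5

27/5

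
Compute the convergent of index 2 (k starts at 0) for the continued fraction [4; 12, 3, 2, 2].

151/37

Using pₖ = aₖpₖ₋₁ + pₖ₋₂, qₖ = aₖqₖ₋₁ + qₖ₋₂ (with p₋₁=1, p₋₂=0, q₋₁=0, q₋₂=1):
  k=0: a=4, p=4, q=1
  k=1: a=12, p=49, q=12
  k=2: a=3, p=151, q=37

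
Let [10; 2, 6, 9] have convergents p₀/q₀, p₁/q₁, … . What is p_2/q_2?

Using pₖ = aₖpₖ₋₁ + pₖ₋₂, qₖ = aₖqₖ₋₁ + qₖ₋₂ (with p₋₁=1, p₋₂=0, q₋₁=0, q₋₂=1):
  k=0: a=10, p=10, q=1
  k=1: a=2, p=21, q=2
  k=2: a=6, p=136, q=13

136/13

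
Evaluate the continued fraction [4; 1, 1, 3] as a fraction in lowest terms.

Fold from the inside: start with 3/1.
  1 + 1/3 = 4/3
  1 + 3/4 = 7/4
  4 + 4/7 = 32/7

32/7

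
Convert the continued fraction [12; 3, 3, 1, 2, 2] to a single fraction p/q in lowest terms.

Fold from the inside: start with 2/1.
  2 + 1/2 = 5/2
  1 + 2/5 = 7/5
  3 + 5/7 = 26/7
  3 + 7/26 = 85/26
  12 + 26/85 = 1046/85

1046/85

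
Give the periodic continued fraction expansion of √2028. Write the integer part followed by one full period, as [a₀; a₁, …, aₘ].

[45; 30, 90]

a₀ = ⌊√2028⌋ = 45.
With m₀=0, d₀=1 and mₖ₊₁ = dₖaₖ − mₖ, dₖ₊₁ = (n − mₖ₊₁²)/dₖ, aₖ₊₁ = ⌊(a₀+mₖ₊₁)/dₖ₊₁⌋:
  k=1: m=45, d=3, a=30
  k=2: m=45, d=1, a=90
d=1 and a=2a₀=90 at k=2, so the next step gives (m, d) = (45, 3) again — its k=1 value — and the period has length 2.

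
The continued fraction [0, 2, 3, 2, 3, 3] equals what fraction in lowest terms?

Fold from the inside: start with 3/1.
  3 + 1/3 = 10/3
  2 + 3/10 = 23/10
  3 + 10/23 = 79/23
  2 + 23/79 = 181/79
  0 + 79/181 = 79/181

79/181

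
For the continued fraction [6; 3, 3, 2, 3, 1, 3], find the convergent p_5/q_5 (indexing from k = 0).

Using pₖ = aₖpₖ₋₁ + pₖ₋₂, qₖ = aₖqₖ₋₁ + qₖ₋₂ (with p₋₁=1, p₋₂=0, q₋₁=0, q₋₂=1):
  k=0: a=6, p=6, q=1
  k=1: a=3, p=19, q=3
  k=2: a=3, p=63, q=10
  k=3: a=2, p=145, q=23
  k=4: a=3, p=498, q=79
  k=5: a=1, p=643, q=102

643/102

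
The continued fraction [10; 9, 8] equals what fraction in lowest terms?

738/73

Using pₖ = aₖpₖ₋₁ + pₖ₋₂ and qₖ = aₖqₖ₋₁ + qₖ₋₂:
  k=0: a=10, p=10, q=1
  k=1: a=9, p=91, q=9
  k=2: a=8, p=738, q=73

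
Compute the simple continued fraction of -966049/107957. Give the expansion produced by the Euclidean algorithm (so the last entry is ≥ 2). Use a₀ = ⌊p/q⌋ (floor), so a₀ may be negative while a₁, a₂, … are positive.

[-9; 19, 2, 2, 14, 19, 4]

-966049 = -9*107957 + 5564
107957 = 19*5564 + 2241
5564 = 2*2241 + 1082
2241 = 2*1082 + 77
1082 = 14*77 + 4
77 = 19*4 + 1
4 = 4*1 + 0  (stop)
So -966049/107957 = [-9; 19, 2, 2, 14, 19, 4].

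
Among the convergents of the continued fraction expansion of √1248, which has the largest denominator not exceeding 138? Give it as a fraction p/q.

1837/52

√1248 = [35; 3, 17, 3, 70, …] (period length 4).
Convergents:
  p_0/q_0 = 35/1
  p_1/q_1 = 106/3
  p_2/q_2 = 1837/52
  p_3/q_3 = 5617/159
q_2 = 52 ≤ 138 < 159 = q_3, so the answer is 1837/52.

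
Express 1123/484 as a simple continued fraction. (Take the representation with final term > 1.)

1123 = 2·484 + 155
484 = 3·155 + 19
155 = 8·19 + 3
19 = 6·3 + 1
3 = 3·1 + 0  (stop)
So 1123/484 = [2; 3, 8, 6, 3].

[2; 3, 8, 6, 3]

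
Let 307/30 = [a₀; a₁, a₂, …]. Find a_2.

3

307 = 10·30 + 7   →  a_0 = 10
30 = 4·7 + 2   →  a_1 = 4
7 = 3·2 + 1   →  a_2 = 3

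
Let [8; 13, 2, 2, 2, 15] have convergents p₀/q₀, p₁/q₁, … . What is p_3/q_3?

541/67

Using pₖ = aₖpₖ₋₁ + pₖ₋₂, qₖ = aₖqₖ₋₁ + qₖ₋₂ (with p₋₁=1, p₋₂=0, q₋₁=0, q₋₂=1):
  k=0: a=8, p=8, q=1
  k=1: a=13, p=105, q=13
  k=2: a=2, p=218, q=27
  k=3: a=2, p=541, q=67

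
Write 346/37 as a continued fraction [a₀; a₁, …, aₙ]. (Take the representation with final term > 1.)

346 = 9·37 + 13
37 = 2·13 + 11
13 = 1·11 + 2
11 = 5·2 + 1
2 = 2·1 + 0  (stop)
So 346/37 = [9; 2, 1, 5, 2].

[9; 2, 1, 5, 2]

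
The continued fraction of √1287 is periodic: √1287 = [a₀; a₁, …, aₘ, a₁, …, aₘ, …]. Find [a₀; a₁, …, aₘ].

a₀ = ⌊√1287⌋ = 35.

[35; 1, 6, 1, 70]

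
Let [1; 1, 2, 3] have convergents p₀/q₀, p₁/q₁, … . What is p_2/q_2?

Using pₖ = aₖpₖ₋₁ + pₖ₋₂, qₖ = aₖqₖ₋₁ + qₖ₋₂ (with p₋₁=1, p₋₂=0, q₋₁=0, q₋₂=1):
  k=0: a=1, p=1, q=1
  k=1: a=1, p=2, q=1
  k=2: a=2, p=5, q=3

5/3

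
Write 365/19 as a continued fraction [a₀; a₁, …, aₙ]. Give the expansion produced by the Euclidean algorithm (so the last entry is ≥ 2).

[19; 4, 1, 3]

365 = 19*19 + 4
19 = 4*4 + 3
4 = 1*3 + 1
3 = 3*1 + 0  (stop)
So 365/19 = [19; 4, 1, 3].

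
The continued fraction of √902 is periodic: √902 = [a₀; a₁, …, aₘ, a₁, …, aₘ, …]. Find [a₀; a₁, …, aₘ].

a₀ = ⌊√902⌋ = 30.

[30; 30, 60]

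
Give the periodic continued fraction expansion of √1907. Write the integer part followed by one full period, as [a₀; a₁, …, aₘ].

[43; 1, 2, 43, 2, 1, 86]

a₀ = ⌊√1907⌋ = 43.
With m₀=0, d₀=1 and mₖ₊₁ = dₖaₖ − mₖ, dₖ₊₁ = (n − mₖ₊₁²)/dₖ, aₖ₊₁ = ⌊(a₀+mₖ₊₁)/dₖ₊₁⌋:
  k=1: m=43, d=58, a=1
  k=2: m=15, d=29, a=2
  k=3: m=43, d=2, a=43
  k=4: m=43, d=29, a=2
  k=5: m=15, d=58, a=1
  k=6: m=43, d=1, a=86
d=1 and a=2a₀=86 at k=6, so the next step gives (m, d) = (43, 58) again — its k=1 value — and the period has length 6.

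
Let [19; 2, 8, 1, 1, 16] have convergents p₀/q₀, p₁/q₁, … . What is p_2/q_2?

331/17

Using pₖ = aₖpₖ₋₁ + pₖ₋₂, qₖ = aₖqₖ₋₁ + qₖ₋₂ (with p₋₁=1, p₋₂=0, q₋₁=0, q₋₂=1):
  k=0: a=19, p=19, q=1
  k=1: a=2, p=39, q=2
  k=2: a=8, p=331, q=17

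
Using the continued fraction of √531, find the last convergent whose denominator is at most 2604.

24403/1059

√531 = [23; 23, 46, …] (period length 2).
Convergents:
  p_0/q_0 = 23/1
  p_1/q_1 = 530/23
  p_2/q_2 = 24403/1059
  p_3/q_3 = 561799/24380
q_2 = 1059 ≤ 2604 < 24380 = q_3, so the answer is 24403/1059.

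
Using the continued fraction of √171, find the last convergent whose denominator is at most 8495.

57799/4420

√171 = [13; 13, 26, …] (period length 2).
Convergents:
  p_0/q_0 = 13/1
  p_1/q_1 = 170/13
  p_2/q_2 = 4433/339
  p_3/q_3 = 57799/4420
  p_4/q_4 = 1507207/115259
q_3 = 4420 ≤ 8495 < 115259 = q_4, so the answer is 57799/4420.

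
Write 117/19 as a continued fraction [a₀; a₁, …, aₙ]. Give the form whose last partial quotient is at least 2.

[6; 6, 3]

117 = 6×19 + 3
19 = 6×3 + 1
3 = 3×1 + 0  (stop)
So 117/19 = [6; 6, 3].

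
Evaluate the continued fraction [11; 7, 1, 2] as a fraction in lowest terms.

256/23

Fold from the inside: start with 2/1.
  1 + 1/2 = 3/2
  7 + 2/3 = 23/3
  11 + 3/23 = 256/23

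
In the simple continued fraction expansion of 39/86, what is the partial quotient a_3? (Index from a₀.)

39 = 0·86 + 39   →  a_0 = 0
86 = 2·39 + 8   →  a_1 = 2
39 = 4·8 + 7   →  a_2 = 4
8 = 1·7 + 1   →  a_3 = 1

1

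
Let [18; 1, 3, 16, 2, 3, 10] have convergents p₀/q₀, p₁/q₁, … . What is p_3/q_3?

1219/65

Using pₖ = aₖpₖ₋₁ + pₖ₋₂, qₖ = aₖqₖ₋₁ + qₖ₋₂ (with p₋₁=1, p₋₂=0, q₋₁=0, q₋₂=1):
  k=0: a=18, p=18, q=1
  k=1: a=1, p=19, q=1
  k=2: a=3, p=75, q=4
  k=3: a=16, p=1219, q=65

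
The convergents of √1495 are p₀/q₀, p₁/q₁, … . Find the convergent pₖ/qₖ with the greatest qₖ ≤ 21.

116/3

√1495 = [38; 1, 1, 1, 76, …] (period length 4).
Convergents:
  p_0/q_0 = 38/1
  p_1/q_1 = 39/1
  p_2/q_2 = 77/2
  p_3/q_3 = 116/3
  p_4/q_4 = 8893/230
q_3 = 3 ≤ 21 < 230 = q_4, so the answer is 116/3.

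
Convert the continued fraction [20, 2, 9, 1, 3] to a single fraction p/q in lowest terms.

Using pₖ = aₖpₖ₋₁ + pₖ₋₂ and qₖ = aₖqₖ₋₁ + qₖ₋₂:
  k=0: a=20, p=20, q=1
  k=1: a=2, p=41, q=2
  k=2: a=9, p=389, q=19
  k=3: a=1, p=430, q=21
  k=4: a=3, p=1679, q=82

1679/82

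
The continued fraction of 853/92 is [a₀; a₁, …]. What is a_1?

853 = 9·92 + 25   →  a_0 = 9
92 = 3·25 + 17   →  a_1 = 3

3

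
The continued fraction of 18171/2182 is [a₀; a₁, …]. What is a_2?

18171 = 8·2182 + 715   →  a_0 = 8
2182 = 3·715 + 37   →  a_1 = 3
715 = 19·37 + 12   →  a_2 = 19

19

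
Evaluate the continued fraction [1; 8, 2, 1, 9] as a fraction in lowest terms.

Using pₖ = aₖpₖ₋₁ + pₖ₋₂ and qₖ = aₖqₖ₋₁ + qₖ₋₂:
  k=0: a=1, p=1, q=1
  k=1: a=8, p=9, q=8
  k=2: a=2, p=19, q=17
  k=3: a=1, p=28, q=25
  k=4: a=9, p=271, q=242

271/242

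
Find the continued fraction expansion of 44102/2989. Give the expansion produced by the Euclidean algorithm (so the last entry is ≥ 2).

44102 = 14×2989 + 2256
2989 = 1×2256 + 733
2256 = 3×733 + 57
733 = 12×57 + 49
57 = 1×49 + 8
49 = 6×8 + 1
8 = 8×1 + 0  (stop)
So 44102/2989 = [14; 1, 3, 12, 1, 6, 8].

[14; 1, 3, 12, 1, 6, 8]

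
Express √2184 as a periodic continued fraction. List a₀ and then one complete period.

a₀ = ⌊√2184⌋ = 46.
With m₀=0, d₀=1 and mₖ₊₁ = dₖaₖ − mₖ, dₖ₊₁ = (n − mₖ₊₁²)/dₖ, aₖ₊₁ = ⌊(a₀+mₖ₊₁)/dₖ₊₁⌋:
  k=1: m=46, d=68, a=1
  k=2: m=22, d=25, a=2
  k=3: m=28, d=56, a=1
  k=4: m=28, d=25, a=2
  k=5: m=22, d=68, a=1
  k=6: m=46, d=1, a=92
d=1 and a=2a₀=92 at k=6, so the next step gives (m, d) = (46, 68) again — its k=1 value — and the period has length 6.

[46; 1, 2, 1, 2, 1, 92]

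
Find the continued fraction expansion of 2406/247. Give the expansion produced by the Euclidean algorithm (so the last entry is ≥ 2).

2406 = 9·247 + 183
247 = 1·183 + 64
183 = 2·64 + 55
64 = 1·55 + 9
55 = 6·9 + 1
9 = 9·1 + 0  (stop)
So 2406/247 = [9; 1, 2, 1, 6, 9].

[9; 1, 2, 1, 6, 9]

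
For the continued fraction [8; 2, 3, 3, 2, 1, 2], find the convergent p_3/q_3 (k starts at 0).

194/23

Using pₖ = aₖpₖ₋₁ + pₖ₋₂, qₖ = aₖqₖ₋₁ + qₖ₋₂ (with p₋₁=1, p₋₂=0, q₋₁=0, q₋₂=1):
  k=0: a=8, p=8, q=1
  k=1: a=2, p=17, q=2
  k=2: a=3, p=59, q=7
  k=3: a=3, p=194, q=23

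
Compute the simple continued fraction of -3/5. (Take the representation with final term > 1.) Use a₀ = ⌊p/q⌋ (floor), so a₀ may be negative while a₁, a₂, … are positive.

[-1; 2, 2]

-3 = -1·5 + 2
5 = 2·2 + 1
2 = 2·1 + 0  (stop)
So -3/5 = [-1; 2, 2].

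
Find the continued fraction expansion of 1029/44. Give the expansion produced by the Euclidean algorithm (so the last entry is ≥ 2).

[23; 2, 1, 1, 2, 3]

1029 = 23×44 + 17
44 = 2×17 + 10
17 = 1×10 + 7
10 = 1×7 + 3
7 = 2×3 + 1
3 = 3×1 + 0  (stop)
So 1029/44 = [23; 2, 1, 1, 2, 3].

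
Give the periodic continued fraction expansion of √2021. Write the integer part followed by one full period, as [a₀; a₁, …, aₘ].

a₀ = ⌊√2021⌋ = 44.
With m₀=0, d₀=1 and mₖ₊₁ = dₖaₖ − mₖ, dₖ₊₁ = (n − mₖ₊₁²)/dₖ, aₖ₊₁ = ⌊(a₀+mₖ₊₁)/dₖ₊₁⌋:
  k=1: m=44, d=85, a=1
  k=2: m=41, d=4, a=21
  k=3: m=43, d=43, a=2
  k=4: m=43, d=4, a=21
  k=5: m=41, d=85, a=1
  k=6: m=44, d=1, a=88
d=1 and a=2a₀=88 at k=6, so the next step gives (m, d) = (44, 85) again — its k=1 value — and the period has length 6.

[44; 1, 21, 2, 21, 1, 88]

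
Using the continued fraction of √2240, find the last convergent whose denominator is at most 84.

3313/70

√2240 = [47; 3, 23, 3, 94, …] (period length 4).
Convergents:
  p_0/q_0 = 47/1
  p_1/q_1 = 142/3
  p_2/q_2 = 3313/70
  p_3/q_3 = 10081/213
q_2 = 70 ≤ 84 < 213 = q_3, so the answer is 3313/70.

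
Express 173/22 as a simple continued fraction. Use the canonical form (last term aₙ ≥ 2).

173 = 7*22 + 19
22 = 1*19 + 3
19 = 6*3 + 1
3 = 3*1 + 0  (stop)
So 173/22 = [7; 1, 6, 3].

[7; 1, 6, 3]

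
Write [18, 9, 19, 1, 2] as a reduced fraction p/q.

9671/534

Fold from the inside: start with 2/1.
  1 + 1/2 = 3/2
  19 + 2/3 = 59/3
  9 + 3/59 = 534/59
  18 + 59/534 = 9671/534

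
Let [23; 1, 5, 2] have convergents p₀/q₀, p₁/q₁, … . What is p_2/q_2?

Using pₖ = aₖpₖ₋₁ + pₖ₋₂, qₖ = aₖqₖ₋₁ + qₖ₋₂ (with p₋₁=1, p₋₂=0, q₋₁=0, q₋₂=1):
  k=0: a=23, p=23, q=1
  k=1: a=1, p=24, q=1
  k=2: a=5, p=143, q=6

143/6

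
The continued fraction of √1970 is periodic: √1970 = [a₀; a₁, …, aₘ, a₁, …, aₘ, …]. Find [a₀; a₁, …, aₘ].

[44; 2, 1, 1, 2, 88]

a₀ = ⌊√1970⌋ = 44.
With m₀=0, d₀=1 and mₖ₊₁ = dₖaₖ − mₖ, dₖ₊₁ = (n − mₖ₊₁²)/dₖ, aₖ₊₁ = ⌊(a₀+mₖ₊₁)/dₖ₊₁⌋:
  k=1: m=44, d=34, a=2
  k=2: m=24, d=41, a=1
  k=3: m=17, d=41, a=1
  k=4: m=24, d=34, a=2
  k=5: m=44, d=1, a=88
d=1 and a=2a₀=88 at k=5, so the next step gives (m, d) = (44, 34) again — its k=1 value — and the period has length 5.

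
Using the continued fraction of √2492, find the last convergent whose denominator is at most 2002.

62350/1249

√2492 = [49; 1, 11, 2, 24, 2, 11, 1, 98, …] (period length 8).
Convergents:
  p_0/q_0 = 49/1
  p_1/q_1 = 50/1
  p_2/q_2 = 599/12
  p_3/q_3 = 1248/25
  p_4/q_4 = 30551/612
  p_5/q_5 = 62350/1249
  p_6/q_6 = 716401/14351
q_5 = 1249 ≤ 2002 < 14351 = q_6, so the answer is 62350/1249.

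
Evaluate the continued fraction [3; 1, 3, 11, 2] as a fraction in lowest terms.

353/94

Fold from the inside: start with 2/1.
  11 + 1/2 = 23/2
  3 + 2/23 = 71/23
  1 + 23/71 = 94/71
  3 + 71/94 = 353/94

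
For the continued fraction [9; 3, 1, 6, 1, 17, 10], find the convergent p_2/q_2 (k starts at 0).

Using pₖ = aₖpₖ₋₁ + pₖ₋₂, qₖ = aₖqₖ₋₁ + qₖ₋₂ (with p₋₁=1, p₋₂=0, q₋₁=0, q₋₂=1):
  k=0: a=9, p=9, q=1
  k=1: a=3, p=28, q=3
  k=2: a=1, p=37, q=4

37/4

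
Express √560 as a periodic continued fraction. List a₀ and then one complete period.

[23; 1, 1, 1, 46]

a₀ = ⌊√560⌋ = 23.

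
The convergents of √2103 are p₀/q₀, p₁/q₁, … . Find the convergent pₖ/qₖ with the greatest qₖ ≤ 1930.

√2103 = [45; 1, 6, 15, 6, 1, 90, …] (period length 6).
Convergents:
  p_0/q_0 = 45/1
  p_1/q_1 = 46/1
  p_2/q_2 = 321/7
  p_3/q_3 = 4861/106
  p_4/q_4 = 29487/643
  p_5/q_5 = 34348/749
  p_6/q_6 = 3120807/68053
q_5 = 749 ≤ 1930 < 68053 = q_6, so the answer is 34348/749.

34348/749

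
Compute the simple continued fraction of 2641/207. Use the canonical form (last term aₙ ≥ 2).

2641 = 12*207 + 157
207 = 1*157 + 50
157 = 3*50 + 7
50 = 7*7 + 1
7 = 7*1 + 0  (stop)
So 2641/207 = [12; 1, 3, 7, 7].

[12; 1, 3, 7, 7]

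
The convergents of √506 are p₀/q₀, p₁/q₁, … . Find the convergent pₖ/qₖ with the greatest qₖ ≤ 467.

4049/180

√506 = [22; 2, 44, …] (period length 2).
Convergents:
  p_0/q_0 = 22/1
  p_1/q_1 = 45/2
  p_2/q_2 = 2002/89
  p_3/q_3 = 4049/180
  p_4/q_4 = 180158/8009
q_3 = 180 ≤ 467 < 8009 = q_4, so the answer is 4049/180.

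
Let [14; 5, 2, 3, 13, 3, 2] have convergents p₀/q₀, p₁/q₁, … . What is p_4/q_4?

7163/505

Using pₖ = aₖpₖ₋₁ + pₖ₋₂, qₖ = aₖqₖ₋₁ + qₖ₋₂ (with p₋₁=1, p₋₂=0, q₋₁=0, q₋₂=1):
  k=0: a=14, p=14, q=1
  k=1: a=5, p=71, q=5
  k=2: a=2, p=156, q=11
  k=3: a=3, p=539, q=38
  k=4: a=13, p=7163, q=505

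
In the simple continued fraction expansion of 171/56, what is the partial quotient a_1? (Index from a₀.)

18

171 = 3·56 + 3   →  a_0 = 3
56 = 18·3 + 2   →  a_1 = 18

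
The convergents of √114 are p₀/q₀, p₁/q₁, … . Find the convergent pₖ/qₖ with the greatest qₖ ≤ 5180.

22219/2081

√114 = [10; 1, 2, 10, 2, 1, 20, …] (period length 6).
Convergents:
  p_0/q_0 = 10/1
  p_1/q_1 = 11/1
  p_2/q_2 = 32/3
  p_3/q_3 = 331/31
  p_4/q_4 = 694/65
  p_5/q_5 = 1025/96
  p_6/q_6 = 21194/1985
  p_7/q_7 = 22219/2081
  p_8/q_8 = 65632/6147
q_7 = 2081 ≤ 5180 < 6147 = q_8, so the answer is 22219/2081.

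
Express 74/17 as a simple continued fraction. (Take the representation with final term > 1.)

74 = 4×17 + 6
17 = 2×6 + 5
6 = 1×5 + 1
5 = 5×1 + 0  (stop)
So 74/17 = [4; 2, 1, 5].

[4; 2, 1, 5]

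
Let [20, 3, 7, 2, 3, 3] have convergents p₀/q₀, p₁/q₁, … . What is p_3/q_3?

955/47

Using pₖ = aₖpₖ₋₁ + pₖ₋₂, qₖ = aₖqₖ₋₁ + qₖ₋₂ (with p₋₁=1, p₋₂=0, q₋₁=0, q₋₂=1):
  k=0: a=20, p=20, q=1
  k=1: a=3, p=61, q=3
  k=2: a=7, p=447, q=22
  k=3: a=2, p=955, q=47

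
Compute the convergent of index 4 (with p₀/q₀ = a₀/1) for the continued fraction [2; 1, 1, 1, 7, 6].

Using pₖ = aₖpₖ₋₁ + pₖ₋₂, qₖ = aₖqₖ₋₁ + qₖ₋₂ (with p₋₁=1, p₋₂=0, q₋₁=0, q₋₂=1):
  k=0: a=2, p=2, q=1
  k=1: a=1, p=3, q=1
  k=2: a=1, p=5, q=2
  k=3: a=1, p=8, q=3
  k=4: a=7, p=61, q=23

61/23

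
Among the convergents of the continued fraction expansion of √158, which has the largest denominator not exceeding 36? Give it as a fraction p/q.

√158 = [12; 1, 1, 3, 12, 3, 1, 1, 24, …] (period length 8).
Convergents:
  p_0/q_0 = 12/1
  p_1/q_1 = 13/1
  p_2/q_2 = 25/2
  p_3/q_3 = 88/7
  p_4/q_4 = 1081/86
q_3 = 7 ≤ 36 < 86 = q_4, so the answer is 88/7.

88/7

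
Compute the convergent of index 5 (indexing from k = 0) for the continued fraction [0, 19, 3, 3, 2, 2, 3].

56/1081

Using pₖ = aₖpₖ₋₁ + pₖ₋₂, qₖ = aₖqₖ₋₁ + qₖ₋₂ (with p₋₁=1, p₋₂=0, q₋₁=0, q₋₂=1):
  k=0: a=0, p=0, q=1
  k=1: a=19, p=1, q=19
  k=2: a=3, p=3, q=58
  k=3: a=3, p=10, q=193
  k=4: a=2, p=23, q=444
  k=5: a=2, p=56, q=1081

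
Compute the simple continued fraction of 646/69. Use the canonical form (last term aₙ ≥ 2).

646 = 9×69 + 25
69 = 2×25 + 19
25 = 1×19 + 6
19 = 3×6 + 1
6 = 6×1 + 0  (stop)
So 646/69 = [9; 2, 1, 3, 6].

[9; 2, 1, 3, 6]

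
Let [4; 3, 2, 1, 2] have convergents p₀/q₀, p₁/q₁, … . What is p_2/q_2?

30/7

Using pₖ = aₖpₖ₋₁ + pₖ₋₂, qₖ = aₖqₖ₋₁ + qₖ₋₂ (with p₋₁=1, p₋₂=0, q₋₁=0, q₋₂=1):
  k=0: a=4, p=4, q=1
  k=1: a=3, p=13, q=3
  k=2: a=2, p=30, q=7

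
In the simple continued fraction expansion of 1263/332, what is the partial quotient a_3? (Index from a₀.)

9

1263 = 3·332 + 267   →  a_0 = 3
332 = 1·267 + 65   →  a_1 = 1
267 = 4·65 + 7   →  a_2 = 4
65 = 9·7 + 2   →  a_3 = 9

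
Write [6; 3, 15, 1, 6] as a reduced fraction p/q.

Using pₖ = aₖpₖ₋₁ + pₖ₋₂ and qₖ = aₖqₖ₋₁ + qₖ₋₂:
  k=0: a=6, p=6, q=1
  k=1: a=3, p=19, q=3
  k=2: a=15, p=291, q=46
  k=3: a=1, p=310, q=49
  k=4: a=6, p=2151, q=340

2151/340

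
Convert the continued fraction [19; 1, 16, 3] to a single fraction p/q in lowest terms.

1037/52

Using pₖ = aₖpₖ₋₁ + pₖ₋₂ and qₖ = aₖqₖ₋₁ + qₖ₋₂:
  k=0: a=19, p=19, q=1
  k=1: a=1, p=20, q=1
  k=2: a=16, p=339, q=17
  k=3: a=3, p=1037, q=52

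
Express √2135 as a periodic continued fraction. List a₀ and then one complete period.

a₀ = ⌊√2135⌋ = 46.
With m₀=0, d₀=1 and mₖ₊₁ = dₖaₖ − mₖ, dₖ₊₁ = (n − mₖ₊₁²)/dₖ, aₖ₊₁ = ⌊(a₀+mₖ₊₁)/dₖ₊₁⌋:
  k=1: m=46, d=19, a=4
  k=2: m=30, d=65, a=1
  k=3: m=35, d=14, a=5
  k=4: m=35, d=65, a=1
  k=5: m=30, d=19, a=4
  k=6: m=46, d=1, a=92
d=1 and a=2a₀=92 at k=6, so the next step gives (m, d) = (46, 19) again — its k=1 value — and the period has length 6.

[46; 4, 1, 5, 1, 4, 92]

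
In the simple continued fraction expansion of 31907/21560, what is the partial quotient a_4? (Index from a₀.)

31907 = 1·21560 + 10347   →  a_0 = 1
21560 = 2·10347 + 866   →  a_1 = 2
10347 = 11·866 + 821   →  a_2 = 11
866 = 1·821 + 45   →  a_3 = 1
821 = 18·45 + 11   →  a_4 = 18

18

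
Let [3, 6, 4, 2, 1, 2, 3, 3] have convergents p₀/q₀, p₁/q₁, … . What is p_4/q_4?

Using pₖ = aₖpₖ₋₁ + pₖ₋₂, qₖ = aₖqₖ₋₁ + qₖ₋₂ (with p₋₁=1, p₋₂=0, q₋₁=0, q₋₂=1):
  k=0: a=3, p=3, q=1
  k=1: a=6, p=19, q=6
  k=2: a=4, p=79, q=25
  k=3: a=2, p=177, q=56
  k=4: a=1, p=256, q=81

256/81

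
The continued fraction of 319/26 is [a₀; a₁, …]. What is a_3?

319 = 12·26 + 7   →  a_0 = 12
26 = 3·7 + 5   →  a_1 = 3
7 = 1·5 + 2   →  a_2 = 1
5 = 2·2 + 1   →  a_3 = 2

2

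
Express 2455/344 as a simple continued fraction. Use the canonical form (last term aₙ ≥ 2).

2455 = 7×344 + 47
344 = 7×47 + 15
47 = 3×15 + 2
15 = 7×2 + 1
2 = 2×1 + 0  (stop)
So 2455/344 = [7; 7, 3, 7, 2].

[7; 7, 3, 7, 2]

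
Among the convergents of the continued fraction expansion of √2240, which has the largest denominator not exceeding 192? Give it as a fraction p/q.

3313/70

√2240 = [47; 3, 23, 3, 94, …] (period length 4).
Convergents:
  p_0/q_0 = 47/1
  p_1/q_1 = 142/3
  p_2/q_2 = 3313/70
  p_3/q_3 = 10081/213
q_2 = 70 ≤ 192 < 213 = q_3, so the answer is 3313/70.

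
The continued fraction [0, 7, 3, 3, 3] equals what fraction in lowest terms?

Fold from the inside: start with 3/1.
  3 + 1/3 = 10/3
  3 + 3/10 = 33/10
  7 + 10/33 = 241/33
  0 + 33/241 = 33/241

33/241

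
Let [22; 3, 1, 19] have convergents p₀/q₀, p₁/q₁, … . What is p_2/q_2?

89/4

Using pₖ = aₖpₖ₋₁ + pₖ₋₂, qₖ = aₖqₖ₋₁ + qₖ₋₂ (with p₋₁=1, p₋₂=0, q₋₁=0, q₋₂=1):
  k=0: a=22, p=22, q=1
  k=1: a=3, p=67, q=3
  k=2: a=1, p=89, q=4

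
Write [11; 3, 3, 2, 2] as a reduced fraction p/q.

633/56

Using pₖ = aₖpₖ₋₁ + pₖ₋₂ and qₖ = aₖqₖ₋₁ + qₖ₋₂:
  k=0: a=11, p=11, q=1
  k=1: a=3, p=34, q=3
  k=2: a=3, p=113, q=10
  k=3: a=2, p=260, q=23
  k=4: a=2, p=633, q=56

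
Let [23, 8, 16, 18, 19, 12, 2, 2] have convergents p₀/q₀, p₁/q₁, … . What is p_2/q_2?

Using pₖ = aₖpₖ₋₁ + pₖ₋₂, qₖ = aₖqₖ₋₁ + qₖ₋₂ (with p₋₁=1, p₋₂=0, q₋₁=0, q₋₂=1):
  k=0: a=23, p=23, q=1
  k=1: a=8, p=185, q=8
  k=2: a=16, p=2983, q=129

2983/129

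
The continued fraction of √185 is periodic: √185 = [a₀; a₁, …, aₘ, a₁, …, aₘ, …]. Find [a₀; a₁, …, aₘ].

a₀ = ⌊√185⌋ = 13.

[13; 1, 1, 1, 1, 26]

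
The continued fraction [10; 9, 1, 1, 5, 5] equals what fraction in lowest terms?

Fold from the inside: start with 5/1.
  5 + 1/5 = 26/5
  1 + 5/26 = 31/26
  1 + 26/31 = 57/31
  9 + 31/57 = 544/57
  10 + 57/544 = 5497/544

5497/544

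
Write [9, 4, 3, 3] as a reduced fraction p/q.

Using pₖ = aₖpₖ₋₁ + pₖ₋₂ and qₖ = aₖqₖ₋₁ + qₖ₋₂:
  k=0: a=9, p=9, q=1
  k=1: a=4, p=37, q=4
  k=2: a=3, p=120, q=13
  k=3: a=3, p=397, q=43

397/43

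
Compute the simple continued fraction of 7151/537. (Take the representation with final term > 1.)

7151 = 13·537 + 170
537 = 3·170 + 27
170 = 6·27 + 8
27 = 3·8 + 3
8 = 2·3 + 2
3 = 1·2 + 1
2 = 2·1 + 0  (stop)
So 7151/537 = [13; 3, 6, 3, 2, 1, 2].

[13; 3, 6, 3, 2, 1, 2]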